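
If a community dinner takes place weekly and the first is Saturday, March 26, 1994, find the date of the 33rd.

November 5, 1994

The 33rd occurrence is 32 intervals after the first: 32 × 7 = 224 days after March 26, 1994.
March has 31 days — 5 days to the end of March leaves 219.
April has 30 days (189 left).
May has 31 days (158 left).
June has 30 days (128 left).
July has 31 days (97 left).
August has 31 days (66 left).
September has 30 days (36 left).
October has 31 days (5 left).
5 days into November → November 5, 1994.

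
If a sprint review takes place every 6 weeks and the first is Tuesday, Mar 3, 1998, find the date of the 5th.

Aug 18, 1998

The 5th occurrence is 4 intervals after the first: 4 × 42 = 168 days after Mar 3, 1998.
Mar has 31 days — 28 days to the end of Mar leaves 140.
Apr has 30 days (110 left).
May has 31 days (79 left).
Jun has 30 days (49 left).
Jul has 31 days (18 left).
18 days into Aug → Aug 18, 1998.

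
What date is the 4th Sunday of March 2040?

The first Sunday of March 2040 is March 4.
The 4th Sunday is 3 weeks later: 4 + 21 = 25.

March 25, 2040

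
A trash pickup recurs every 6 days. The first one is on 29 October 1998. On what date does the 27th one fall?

3 April 1999

The 27th occurrence is 26 intervals after the first: 26 × 6 = 156 days after 29 October 1998.
October has 31 days — 2 days to the end of October leaves 154.
November has 30 days (124 left).
December has 31 days (93 left).
January has 31 days (62 left).
February has 28 days (34 left).
March has 31 days (3 left).
3 days into April → 3 April 1999.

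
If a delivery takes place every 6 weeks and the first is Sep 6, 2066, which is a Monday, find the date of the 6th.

The 6th occurrence is 5 intervals after the first: 5 × 42 = 210 days after Sep 6, 2066.
Sep has 30 days — 24 days to the end of Sep leaves 186.
Oct has 31 days (155 left).
Nov has 30 days (125 left).
Dec has 31 days (94 left).
Jan has 31 days (63 left).
Feb has 28 days (35 left).
Mar has 31 days (4 left).
4 days into Apr → Apr 4, 2067.

Apr 4, 2067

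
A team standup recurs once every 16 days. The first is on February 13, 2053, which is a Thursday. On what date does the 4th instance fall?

April 2, 2053

The 4th occurrence is 3 intervals after the first: 3 × 16 = 48 days after February 13, 2053.
February has 28 days — 15 days to the end of February leaves 33.
March has 31 days (2 left).
2 days into April → April 2, 2053.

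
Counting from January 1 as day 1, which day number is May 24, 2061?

Days in months before May: 31 + 28 + 31 + 30 = 120.
Plus 24 days into May → day 144.

144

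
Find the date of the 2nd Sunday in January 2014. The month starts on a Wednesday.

2014-01-12

January 2014 begins on a Wednesday, so the first Sunday is January 5 (4 days later).
The 2nd Sunday is 1 weeks later: 5 + 7 = 12.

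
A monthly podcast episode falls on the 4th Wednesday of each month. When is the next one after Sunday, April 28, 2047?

May 22, 2047

April 2047 starts on a Monday; its first Wednesday is the 3rd, so the 4th Wednesday is the 24th — April 24, 2047.
That is not after April 28, 2047, so look at May 2047.
May 2047 starts on a Wednesday; its first Wednesday is the 1st, so the 4th Wednesday is the 22nd — May 22, 2047.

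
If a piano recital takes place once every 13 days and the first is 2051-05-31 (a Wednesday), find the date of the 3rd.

2051-06-26

The 3rd occurrence is 2 intervals after the first: 2 × 13 = 26 days after 2051-05-31.
May has 31 days — 0 days to the end of May leaves 26.
26 days into June → 2051-06-26.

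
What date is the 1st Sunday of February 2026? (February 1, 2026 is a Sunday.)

February 1, 2026

February 2026 begins on a Sunday, so the first Sunday is February 1.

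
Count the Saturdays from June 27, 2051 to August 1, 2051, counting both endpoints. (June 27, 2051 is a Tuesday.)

5

June 27, 2051 is a Tuesday; the first Saturday on or after it is July 1, 2051 (4 days later).
From July 1, 2051 to August 1, 2051: 30 + 1 = 31 days (rest of July, August).
31 ÷ 7 = 4 full weeks with remainder 3, so 4 more Saturdays after the first → 5.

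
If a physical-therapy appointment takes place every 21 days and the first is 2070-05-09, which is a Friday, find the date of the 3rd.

2070-06-20

The 3rd occurrence is 2 intervals after the first: 2 × 21 = 42 days after 2070-05-09.
May has 31 days — 22 days to the end of May leaves 20.
20 days into June → 2070-06-20.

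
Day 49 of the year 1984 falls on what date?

February 18, 1984

January has 31 days (49 − 31 = 18 remain).
18 into February → February 18.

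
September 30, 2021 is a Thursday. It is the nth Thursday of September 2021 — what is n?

5th

Day 30 falls in week ⌈30/7⌉ of the month.
Days 1–7 hold the 1st Thursday, 8–14 the 2nd, 15–21 the 3rd, 22–28 the 4th, 29–31 the 5th.
30 is in the range for the 5th.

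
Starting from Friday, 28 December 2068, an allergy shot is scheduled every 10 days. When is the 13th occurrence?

The 13th occurrence is 12 intervals after the first: 12 × 10 = 120 days after 28 December 2068.
December has 31 days — 3 days to the end of December leaves 117.
January has 31 days (86 left).
February has 28 days (58 left).
March has 31 days (27 left).
27 days into April → 27 April 2069.

27 April 2069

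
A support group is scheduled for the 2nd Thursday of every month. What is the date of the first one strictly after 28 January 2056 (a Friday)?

January 2056 starts on a Saturday; its first Thursday is the 6th, so the 2nd Thursday is the 13th — 13 January 2056.
That is not after 28 January 2056, so look at February 2056.
February 2056 starts on a Tuesday; its first Thursday is the 3rd, so the 2nd Thursday is the 10th — 10 February 2056.

10 February 2056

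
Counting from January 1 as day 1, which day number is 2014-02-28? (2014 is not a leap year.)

59

Days in months before February: 31 = 31.
Plus 28 days into February → day 59.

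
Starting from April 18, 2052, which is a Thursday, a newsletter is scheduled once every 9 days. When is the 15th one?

The 15th occurrence is 14 intervals after the first: 14 × 9 = 126 days after April 18, 2052.
April has 30 days — 12 days to the end of April leaves 114.
May has 31 days (83 left).
June has 30 days (53 left).
July has 31 days (22 left).
22 days into August → August 22, 2052.

August 22, 2052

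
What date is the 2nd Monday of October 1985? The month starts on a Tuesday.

14 October 1985

October 1985 begins on a Tuesday, so the first Monday is October 7 (6 days later).
The 2nd Monday is 1 weeks later: 7 + 7 = 14.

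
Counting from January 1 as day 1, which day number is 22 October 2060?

Days in months before October: 31 + 29 + 31 + 30 + 31 + 30 + 31 + 31 + 30 = 274.
Plus 22 days into October → day 296.

296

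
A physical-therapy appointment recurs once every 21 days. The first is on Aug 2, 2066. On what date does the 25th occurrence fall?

The 25th occurrence is 24 intervals after the first: 24 × 21 = 504 days after Aug 2, 2066.
Aug has 31 days — 29 days to the end of Aug leaves 475.
From end of Aug to end of 2066 is 122 days (353 left).
Jan has 31 days (322 left).
Feb has 28 days (294 left).
Mar has 31 days (263 left).
Apr has 30 days (233 left).
May has 31 days (202 left).
Jun has 30 days (172 left).
Jul has 31 days (141 left).
Aug has 31 days (110 left).
Sep has 30 days (80 left).
Oct has 31 days (49 left).
Nov has 30 days (19 left).
19 days into Dec → Dec 19, 2067.

Dec 19, 2067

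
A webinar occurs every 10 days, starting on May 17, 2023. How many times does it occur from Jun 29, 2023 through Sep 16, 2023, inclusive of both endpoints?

8

Occurrences land 10·i days after May 17, 2023 for i = 0, 1, 2, …
Jun 29, 2023 is 43 days after the start; 43 ÷ 10 = 4 remainder 3; since the remainder is 3, round up to i = 5. First occurrence in the window: #6 on Jul 6, 2023 (5×10 = 50 days in).
Sep 16, 2023 is 122 days after the start; 122 ÷ 10 = 12 remainder 2. Last occurrence in the window: #13 on Sep 14, 2023.
Occurrences #6 through #13: 8 in total.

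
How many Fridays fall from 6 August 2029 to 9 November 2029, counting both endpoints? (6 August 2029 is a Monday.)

14

6 August 2029 is a Monday; the first Friday on or after it is 10 August 2029 (4 days later).
From 10 August 2029 to 9 November 2029: 21 + 30 + 31 + 9 = 91 days (rest of August, September, October, November).
91 ÷ 7 = 13 full weeks with remainder 0, so 13 more Fridays after the first → 14.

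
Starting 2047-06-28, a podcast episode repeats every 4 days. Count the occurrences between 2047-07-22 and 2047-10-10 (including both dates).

Occurrences land 4·i days after 2047-06-28 for i = 0, 1, 2, …
2047-07-22 is 24 days after the start; 24 ÷ 4 = 6 remainder 0. First occurrence in the window: #7 on 2047-07-22 (6×4 = 24 days in).
2047-10-10 is 104 days after the start; 104 ÷ 4 = 26 remainder 0. Last occurrence in the window: #27 on 2047-10-10.
Occurrences #7 through #27: 21 in total.

21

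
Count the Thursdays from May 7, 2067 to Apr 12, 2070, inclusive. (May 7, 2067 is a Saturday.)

153

May 7, 2067 is a Saturday; the first Thursday on or after it is May 12, 2067 (5 days later).
From May 12, 2067 to Apr 12, 2070: 233 + 366 + 365 + 102 = 1066 days (rest of 2067, 2068, 2069, to Apr 12, 2070 in 2070).
1066 ÷ 7 = 152 full weeks with remainder 2, so 152 more Thursdays after the first → 153.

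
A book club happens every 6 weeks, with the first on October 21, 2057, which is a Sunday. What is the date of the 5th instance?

April 7, 2058

The 5th occurrence is 4 intervals after the first: 4 × 42 = 168 days after October 21, 2057.
October has 31 days — 10 days to the end of October leaves 158.
November has 30 days (128 left).
December has 31 days (97 left).
January has 31 days (66 left).
February has 28 days (38 left).
March has 31 days (7 left).
7 days into April → April 7, 2058.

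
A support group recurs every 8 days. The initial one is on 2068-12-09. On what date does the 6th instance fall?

2069-01-18

The 6th occurrence is 5 intervals after the first: 5 × 8 = 40 days after 2068-12-09.
December has 31 days — 22 days to the end of December leaves 18.
18 days into January → 2069-01-18.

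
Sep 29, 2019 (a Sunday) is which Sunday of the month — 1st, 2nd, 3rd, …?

Day 29 falls in week ⌈29/7⌉ of the month.
Days 1–7 hold the 1st Sunday, 8–14 the 2nd, 15–21 the 3rd, 22–28 the 4th, 29–31 the 5th.
29 is in the range for the 5th.

5th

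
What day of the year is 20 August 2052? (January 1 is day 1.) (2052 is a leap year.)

Days in months before August: 31 + 29 + 31 + 30 + 31 + 30 + 31 = 213.
Plus 20 days into August → day 233.

233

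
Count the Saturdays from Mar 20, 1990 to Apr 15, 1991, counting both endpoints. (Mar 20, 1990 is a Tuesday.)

56

Mar 20, 1990 is a Tuesday; the first Saturday on or after it is Mar 24, 1990 (4 days later).
From Mar 24, 1990 to Apr 15, 1991: 282 + 105 = 387 days (rest of 1990, to Apr 15, 1991 in 1991).
387 ÷ 7 = 55 full weeks with remainder 2, so 55 more Saturdays after the first → 56.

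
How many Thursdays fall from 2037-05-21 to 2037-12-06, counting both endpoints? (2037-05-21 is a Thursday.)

29

2037-05-21 is a Thursday; the first Thursday on or after it is 2037-05-21.
From 2037-05-21 to 2037-12-06: 10 + 30 + 31 + 31 + 30 + 31 + 30 + 6 = 199 days (rest of May, June, July, August, September, October, November, December).
199 ÷ 7 = 28 full weeks with remainder 3, so 28 more Thursdays after the first → 29.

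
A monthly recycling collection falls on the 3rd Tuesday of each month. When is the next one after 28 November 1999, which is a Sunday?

November 1999 starts on a Monday; its first Tuesday is the 2nd, so the 3rd Tuesday is the 16th — 16 November 1999.
That is not after 28 November 1999, so look at December 1999.
December 1999 starts on a Wednesday; its first Tuesday is the 7th, so the 3rd Tuesday is the 21st — 21 December 1999.

21 December 1999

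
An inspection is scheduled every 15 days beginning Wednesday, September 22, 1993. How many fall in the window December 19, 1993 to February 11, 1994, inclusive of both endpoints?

Occurrences land 15·i days after September 22, 1993 for i = 0, 1, 2, …
December 19, 1993 is 88 days after the start; 88 ÷ 15 = 5 remainder 13; since the remainder is 13, round up to i = 6. First occurrence in the window: #7 on December 21, 1993 (6×15 = 90 days in).
February 11, 1994 is 142 days after the start; 142 ÷ 15 = 9 remainder 7. Last occurrence in the window: #10 on February 4, 1994.
Occurrences #7 through #10: 4 in total.

4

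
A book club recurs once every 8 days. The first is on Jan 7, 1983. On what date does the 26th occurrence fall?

The 26th occurrence is 25 intervals after the first: 25 × 8 = 200 days after Jan 7, 1983.
Jan has 31 days — 24 days to the end of Jan leaves 176.
Feb has 28 days (148 left).
Mar has 31 days (117 left).
Apr has 30 days (87 left).
May has 31 days (56 left).
Jun has 30 days (26 left).
26 days into Jul → Jul 26, 1983.

Jul 26, 1983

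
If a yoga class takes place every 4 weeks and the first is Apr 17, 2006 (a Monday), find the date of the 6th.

The 6th occurrence is 5 intervals after the first: 5 × 28 = 140 days after Apr 17, 2006.
Apr has 30 days — 13 days to the end of Apr leaves 127.
May has 31 days (96 left).
Jun has 30 days (66 left).
Jul has 31 days (35 left).
Aug has 31 days (4 left).
4 days into Sep → Sep 4, 2006.

Sep 4, 2006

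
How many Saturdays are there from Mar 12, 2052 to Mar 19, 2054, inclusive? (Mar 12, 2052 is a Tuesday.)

105

Mar 12, 2052 is a Tuesday; the first Saturday on or after it is Mar 16, 2052 (4 days later).
From Mar 16, 2052 to Mar 19, 2054: 290 + 365 + 78 = 733 days (rest of 2052, 2053, to Mar 19, 2054 in 2054).
733 ÷ 7 = 104 full weeks with remainder 5, so 104 more Saturdays after the first → 105.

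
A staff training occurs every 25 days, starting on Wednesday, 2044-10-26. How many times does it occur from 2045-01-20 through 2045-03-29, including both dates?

Occurrences land 25·i days after 2044-10-26 for i = 0, 1, 2, …
2045-01-20 is 86 days after the start; 86 ÷ 25 = 3 remainder 11; since the remainder is 11, round up to i = 4. First occurrence in the window: #5 on 2045-02-03 (4×25 = 100 days in).
2045-03-29 is 154 days after the start; 154 ÷ 25 = 6 remainder 4. Last occurrence in the window: #7 on 2045-03-25.
Occurrences #5 through #7: 3 in total.

3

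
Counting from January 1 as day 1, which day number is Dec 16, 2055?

350

Days in months before Dec: 31 + 28 + 31 + 30 + 31 + 30 + 31 + 31 + 30 + 31 + 30 = 334.
Plus 16 days into Dec → day 350.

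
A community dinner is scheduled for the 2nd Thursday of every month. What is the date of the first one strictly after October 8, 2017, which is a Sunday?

October 2017 starts on a Sunday; its first Thursday is the 5th, so the 2nd Thursday is the 12th — October 12, 2017.
October 12, 2017 is after October 8, 2017, so that is the next one.

October 12, 2017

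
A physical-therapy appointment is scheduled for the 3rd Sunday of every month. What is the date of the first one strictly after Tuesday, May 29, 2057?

June 17, 2057

May 2057 starts on a Tuesday; its first Sunday is the 6th, so the 3rd Sunday is the 20th — May 20, 2057.
That is not after May 29, 2057, so look at June 2057.
June 2057 starts on a Friday; its first Sunday is the 3rd, so the 3rd Sunday is the 17th — June 17, 2057.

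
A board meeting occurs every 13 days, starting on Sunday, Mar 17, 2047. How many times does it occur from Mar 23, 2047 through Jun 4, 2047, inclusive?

Occurrences land 13·i days after Mar 17, 2047 for i = 0, 1, 2, …
Mar 23, 2047 is 6 days after the start; 6 ÷ 13 = 0 remainder 6; since the remainder is 6, round up to i = 1. First occurrence in the window: #2 on Mar 30, 2047 (1×13 = 13 days in).
Jun 4, 2047 is 79 days after the start; 79 ÷ 13 = 6 remainder 1. Last occurrence in the window: #7 on Jun 3, 2047.
Occurrences #2 through #7: 6 in total.

6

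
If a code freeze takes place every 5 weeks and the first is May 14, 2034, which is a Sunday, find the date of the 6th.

The 6th occurrence is 5 intervals after the first: 5 × 35 = 175 days after May 14, 2034.
May has 31 days — 17 days to the end of May leaves 158.
June has 30 days (128 left).
July has 31 days (97 left).
August has 31 days (66 left).
September has 30 days (36 left).
October has 31 days (5 left).
5 days into November → November 5, 2034.

November 5, 2034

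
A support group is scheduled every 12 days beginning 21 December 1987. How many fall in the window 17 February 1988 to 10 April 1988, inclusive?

Occurrences land 12·i days after 21 December 1987 for i = 0, 1, 2, …
17 February 1988 is 58 days after the start; 58 ÷ 12 = 4 remainder 10; since the remainder is 10, round up to i = 5. First occurrence in the window: #6 on 19 February 1988 (5×12 = 60 days in).
10 April 1988 is 111 days after the start; 111 ÷ 12 = 9 remainder 3. Last occurrence in the window: #10 on 7 April 1988.
Occurrences #6 through #10: 5 in total.

5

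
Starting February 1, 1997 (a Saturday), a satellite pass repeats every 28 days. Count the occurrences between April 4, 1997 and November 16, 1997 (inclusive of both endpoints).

8

Occurrences land 28·i days after February 1, 1997 for i = 0, 1, 2, …
April 4, 1997 is 62 days after the start; 62 ÷ 28 = 2 remainder 6; since the remainder is 6, round up to i = 3. First occurrence in the window: #4 on April 26, 1997 (3×28 = 84 days in).
November 16, 1997 is 288 days after the start; 288 ÷ 28 = 10 remainder 8. Last occurrence in the window: #11 on November 8, 1997.
Occurrences #4 through #11: 8 in total.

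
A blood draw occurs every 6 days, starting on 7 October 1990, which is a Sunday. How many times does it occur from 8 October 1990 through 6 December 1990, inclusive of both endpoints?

Occurrences land 6·i days after 7 October 1990 for i = 0, 1, 2, …
8 October 1990 is 1 day after the start; 1 ÷ 6 = 0 remainder 1; since the remainder is 1, round up to i = 1. First occurrence in the window: #2 on 13 October 1990 (1×6 = 6 days in).
6 December 1990 is 60 days after the start; 60 ÷ 6 = 10 remainder 0. Last occurrence in the window: #11 on 6 December 1990.
Occurrences #2 through #11: 10 in total.

10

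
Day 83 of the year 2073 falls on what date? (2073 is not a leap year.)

24 March 2073

January has 31 days (83 − 31 = 52 remain).
February has 28 days (52 − 28 = 24 remain).
24 into March → March 24.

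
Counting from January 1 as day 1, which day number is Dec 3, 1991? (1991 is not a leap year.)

337

Days in months before Dec: 31 + 28 + 31 + 30 + 31 + 30 + 31 + 31 + 30 + 31 + 30 = 334.
Plus 3 days into Dec → day 337.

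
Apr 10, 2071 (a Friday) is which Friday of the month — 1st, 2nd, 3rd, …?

2nd

Day 10 falls in week ⌈10/7⌉ of the month.
Days 1–7 hold the 1st Friday, 8–14 the 2nd, 15–21 the 3rd, 22–28 the 4th, 29–31 the 5th.
10 is in the range for the 2nd.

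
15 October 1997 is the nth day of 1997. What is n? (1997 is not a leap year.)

Days in months before October: 31 + 28 + 31 + 30 + 31 + 30 + 31 + 31 + 30 = 273.
Plus 15 days into October → day 288.

288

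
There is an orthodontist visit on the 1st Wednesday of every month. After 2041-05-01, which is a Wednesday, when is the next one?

May 2041 starts on a Wednesday, so its 1st Wednesday is 2041-05-01.
That is not after 2041-05-01, so look at June 2041.
June 2041 starts on a Saturday, so its 1st Wednesday is 2041-06-05 (4 days in).

2041-06-05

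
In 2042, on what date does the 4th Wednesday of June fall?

June 2042 begins on a Sunday, so the first Wednesday is June 4 (3 days later).
The 4th Wednesday is 3 weeks later: 4 + 21 = 25.

25 June 2042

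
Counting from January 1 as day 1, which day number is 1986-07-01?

Days in months before July: 31 + 28 + 31 + 30 + 31 + 30 = 181.
Plus 1 day into July → day 182.

182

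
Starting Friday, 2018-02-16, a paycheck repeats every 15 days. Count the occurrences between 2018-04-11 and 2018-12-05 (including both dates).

16

Occurrences land 15·i days after 2018-02-16 for i = 0, 1, 2, …
2018-04-11 is 54 days after the start; 54 ÷ 15 = 3 remainder 9; since the remainder is 9, round up to i = 4. First occurrence in the window: #5 on 2018-04-17 (4×15 = 60 days in).
2018-12-05 is 292 days after the start; 292 ÷ 15 = 19 remainder 7. Last occurrence in the window: #20 on 2018-11-28.
Occurrences #5 through #20: 16 in total.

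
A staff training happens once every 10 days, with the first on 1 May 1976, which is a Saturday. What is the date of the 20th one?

The 20th occurrence is 19 intervals after the first: 19 × 10 = 190 days after 1 May 1976.
May has 31 days — 30 days to the end of May leaves 160.
June has 30 days (130 left).
July has 31 days (99 left).
August has 31 days (68 left).
September has 30 days (38 left).
October has 31 days (7 left).
7 days into November → 7 November 1976.

7 November 1976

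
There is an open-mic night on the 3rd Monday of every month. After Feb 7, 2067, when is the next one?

Feb 21, 2067

Feb 2067 starts on a Tuesday; its first Monday is the 7th, so the 3rd Monday is the 21st — Feb 21, 2067.
Feb 21, 2067 is after Feb 7, 2067, so that is the next one.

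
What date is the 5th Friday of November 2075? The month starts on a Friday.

2075-11-29

November 2075 begins on a Friday, so the first Friday is November 1.
The 5th Friday is 4 weeks later: 1 + 28 = 29.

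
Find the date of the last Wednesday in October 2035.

2035-10-31

October 2035 begins on a Monday, so the first Wednesday is October 3 (2 days later).
October 2035 has 31 days. Adding weeks: 3, 10, 17, 24, 31 — the last one ≤ 31 is the 31st.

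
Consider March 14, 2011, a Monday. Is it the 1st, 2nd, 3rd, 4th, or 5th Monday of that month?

2nd

Day 14 falls in week ⌈14/7⌉ of the month.
Days 1–7 hold the 1st Monday, 8–14 the 2nd, 15–21 the 3rd, 22–28 the 4th, 29–31 the 5th.
14 is in the range for the 2nd.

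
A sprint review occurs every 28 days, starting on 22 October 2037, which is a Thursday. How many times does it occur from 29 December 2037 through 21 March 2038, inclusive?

Occurrences land 28·i days after 22 October 2037 for i = 0, 1, 2, …
29 December 2037 is 68 days after the start; 68 ÷ 28 = 2 remainder 12; since the remainder is 12, round up to i = 3. First occurrence in the window: #4 on 14 January 2038 (3×28 = 84 days in).
21 March 2038 is 150 days after the start; 150 ÷ 28 = 5 remainder 10. Last occurrence in the window: #6 on 11 March 2038.
Occurrences #4 through #6: 3 in total.

3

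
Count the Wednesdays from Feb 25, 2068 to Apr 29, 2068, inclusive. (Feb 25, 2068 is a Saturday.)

Feb 25, 2068 is a Saturday; the first Wednesday on or after it is Feb 29, 2068 (4 days later).
From Feb 29, 2068 to Apr 29, 2068: 0 + 31 + 29 = 60 days (rest of Feb, Mar, Apr).
60 ÷ 7 = 8 full weeks with remainder 4, so 8 more Wednesdays after the first → 9.

9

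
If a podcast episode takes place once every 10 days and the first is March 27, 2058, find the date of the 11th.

July 5, 2058

The 11th occurrence is 10 intervals after the first: 10 × 10 = 100 days after March 27, 2058.
March has 31 days — 4 days to the end of March leaves 96.
April has 30 days (66 left).
May has 31 days (35 left).
June has 30 days (5 left).
5 days into July → July 5, 2058.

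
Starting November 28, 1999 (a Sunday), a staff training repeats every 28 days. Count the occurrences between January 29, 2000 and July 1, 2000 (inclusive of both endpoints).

5

Occurrences land 28·i days after November 28, 1999 for i = 0, 1, 2, …
January 29, 2000 is 62 days after the start; 62 ÷ 28 = 2 remainder 6; since the remainder is 6, round up to i = 3. First occurrence in the window: #4 on February 20, 2000 (3×28 = 84 days in).
July 1, 2000 is 216 days after the start; 216 ÷ 28 = 7 remainder 20. Last occurrence in the window: #8 on June 11, 2000.
Occurrences #4 through #8: 5 in total.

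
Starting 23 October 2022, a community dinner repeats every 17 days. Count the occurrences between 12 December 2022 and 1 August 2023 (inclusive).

Occurrences land 17·i days after 23 October 2022 for i = 0, 1, 2, …
12 December 2022 is 50 days after the start; 50 ÷ 17 = 2 remainder 16; since the remainder is 16, round up to i = 3. First occurrence in the window: #4 on 13 December 2022 (3×17 = 51 days in).
1 August 2023 is 282 days after the start; 282 ÷ 17 = 16 remainder 10. Last occurrence in the window: #17 on 22 July 2023.
Occurrences #4 through #17: 14 in total.

14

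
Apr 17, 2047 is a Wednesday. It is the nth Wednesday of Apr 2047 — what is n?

3rd

Day 17 falls in week ⌈17/7⌉ of the month.
Days 1–7 hold the 1st Wednesday, 8–14 the 2nd, 15–21 the 3rd, 22–28 the 4th, 29–31 the 5th.
17 is in the range for the 3rd.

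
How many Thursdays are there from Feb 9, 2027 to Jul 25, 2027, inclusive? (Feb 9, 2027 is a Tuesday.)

Feb 9, 2027 is a Tuesday; the first Thursday on or after it is Feb 11, 2027 (2 days later).
From Feb 11, 2027 to Jul 25, 2027: 17 + 31 + 30 + 31 + 30 + 25 = 164 days (rest of Feb, Mar, Apr, May, Jun, Jul).
164 ÷ 7 = 23 full weeks with remainder 3, so 23 more Thursdays after the first → 24.

24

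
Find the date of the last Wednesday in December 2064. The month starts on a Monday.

December 2064 begins on a Monday, so the first Wednesday is December 3 (2 days later).
December 2064 has 31 days. Adding weeks: 3, 10, 17, 24, 31 — the last one ≤ 31 is the 31st.

2064-12-31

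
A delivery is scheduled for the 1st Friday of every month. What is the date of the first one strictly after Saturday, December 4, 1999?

December 1999 starts on a Wednesday, so its 1st Friday is December 3, 1999 (2 days in).
That is not after December 4, 1999, so look at January 2000.
January 2000 starts on a Saturday, so its 1st Friday is January 7, 2000 (6 days in).

January 7, 2000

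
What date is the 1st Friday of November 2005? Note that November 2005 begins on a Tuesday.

November 4, 2005

November 2005 begins on a Tuesday, so the first Friday is November 4 (3 days later).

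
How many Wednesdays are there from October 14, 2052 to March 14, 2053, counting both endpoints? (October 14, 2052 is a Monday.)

22

October 14, 2052 is a Monday; the first Wednesday on or after it is October 16, 2052 (2 days later).
From October 16, 2052 to March 14, 2053: 15 + 30 + 31 + 31 + 28 + 14 = 149 days (rest of October, November, December, January, February, March).
149 ÷ 7 = 21 full weeks with remainder 2, so 21 more Wednesdays after the first → 22.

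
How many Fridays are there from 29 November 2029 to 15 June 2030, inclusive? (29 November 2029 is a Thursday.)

29 November 2029 is a Thursday; the first Friday on or after it is 30 November 2029 (1 day later).
From 30 November 2029 to 15 June 2030: 0 + 31 + 31 + 28 + 31 + 30 + 31 + 15 = 197 days (rest of November, December, January, February, March, April, May, June).
197 ÷ 7 = 28 full weeks with remainder 1, so 28 more Fridays after the first → 29.

29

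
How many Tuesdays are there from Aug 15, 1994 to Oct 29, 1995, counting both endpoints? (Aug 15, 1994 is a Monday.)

Aug 15, 1994 is a Monday; the first Tuesday on or after it is Aug 16, 1994 (1 day later).
From Aug 16, 1994 to Oct 29, 1995: 137 + 302 = 439 days (rest of 1994, to Oct 29, 1995 in 1995).
439 ÷ 7 = 62 full weeks with remainder 5, so 62 more Tuesdays after the first → 63.

63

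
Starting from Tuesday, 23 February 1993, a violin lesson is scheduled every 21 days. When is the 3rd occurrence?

6 April 1993

The 3rd occurrence is 2 intervals after the first: 2 × 21 = 42 days after 23 February 1993.
February has 28 days — 5 days to the end of February leaves 37.
March has 31 days (6 left).
6 days into April → 6 April 1993.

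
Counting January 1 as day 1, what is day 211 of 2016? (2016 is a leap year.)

January has 31 days (211 − 31 = 180 remain).
February has 29 days (180 − 29 = 151 remain).
March has 31 days (151 − 31 = 120 remain).
April has 30 days (120 − 30 = 90 remain).
May has 31 days (90 − 31 = 59 remain).
June has 30 days (59 − 30 = 29 remain).
29 into July → July 29.

29 July 2016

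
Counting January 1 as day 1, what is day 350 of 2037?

16 December 2037

January has 31 days (350 − 31 = 319 remain).
February has 28 days (319 − 28 = 291 remain).
March has 31 days (291 − 31 = 260 remain).
April has 30 days (260 − 30 = 230 remain).
May has 31 days (230 − 31 = 199 remain).
June has 30 days (199 − 30 = 169 remain).
July has 31 days (169 − 31 = 138 remain).
August has 31 days (138 − 31 = 107 remain).
September has 30 days (107 − 30 = 77 remain).
October has 31 days (77 − 31 = 46 remain).
November has 30 days (46 − 30 = 16 remain).
16 into December → December 16.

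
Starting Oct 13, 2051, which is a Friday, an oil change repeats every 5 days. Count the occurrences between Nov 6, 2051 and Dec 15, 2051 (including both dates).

Occurrences land 5·i days after Oct 13, 2051 for i = 0, 1, 2, …
Nov 6, 2051 is 24 days after the start; 24 ÷ 5 = 4 remainder 4; since the remainder is 4, round up to i = 5. First occurrence in the window: #6 on Nov 7, 2051 (5×5 = 25 days in).
Dec 15, 2051 is 63 days after the start; 63 ÷ 5 = 12 remainder 3. Last occurrence in the window: #13 on Dec 12, 2051.
Occurrences #6 through #13: 8 in total.

8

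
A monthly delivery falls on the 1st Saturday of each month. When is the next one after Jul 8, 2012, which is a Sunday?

Jul 2012 starts on a Sunday, so its 1st Saturday is Jul 7, 2012 (6 days in).
That is not after Jul 8, 2012, so look at Aug 2012.
Aug 2012 starts on a Wednesday, so its 1st Saturday is Aug 4, 2012 (3 days in).

Aug 4, 2012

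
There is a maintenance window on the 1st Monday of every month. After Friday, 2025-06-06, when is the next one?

June 2025 starts on a Sunday, so its 1st Monday is 2025-06-02 (1 day in).
That is not after 2025-06-06, so look at July 2025.
July 2025 starts on a Tuesday, so its 1st Monday is 2025-07-07 (6 days in).

2025-07-07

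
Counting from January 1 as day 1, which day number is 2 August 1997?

214

Days in months before August: 31 + 28 + 31 + 30 + 31 + 30 + 31 = 212.
Plus 2 days into August → day 214.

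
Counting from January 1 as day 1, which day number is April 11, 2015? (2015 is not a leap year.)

101

Days in months before April: 31 + 28 + 31 = 90.
Plus 11 days into April → day 101.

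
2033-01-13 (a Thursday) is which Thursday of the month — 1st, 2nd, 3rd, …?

2nd

Day 13 falls in week ⌈13/7⌉ of the month.
Days 1–7 hold the 1st Thursday, 8–14 the 2nd, 15–21 the 3rd, 22–28 the 4th, 29–31 the 5th.
13 is in the range for the 2nd.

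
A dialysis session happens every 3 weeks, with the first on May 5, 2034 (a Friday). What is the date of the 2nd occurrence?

The 2nd occurrence is 1 interval after the first: 1 × 21 = 21 days after May 5, 2034.
21 days later is May 26, 2034.

May 26, 2034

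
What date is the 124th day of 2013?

2013-05-04

January has 31 days (124 − 31 = 93 remain).
February has 28 days (93 − 28 = 65 remain).
March has 31 days (65 − 31 = 34 remain).
April has 30 days (34 − 30 = 4 remain).
4 into May → May 4.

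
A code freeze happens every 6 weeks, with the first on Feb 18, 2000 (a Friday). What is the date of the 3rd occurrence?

The 3rd occurrence is 2 intervals after the first: 2 × 42 = 84 days after Feb 18, 2000.
Feb has 29 days — 11 days to the end of Feb leaves 73.
Mar has 31 days (42 left).
Apr has 30 days (12 left).
12 days into May → May 12, 2000.

May 12, 2000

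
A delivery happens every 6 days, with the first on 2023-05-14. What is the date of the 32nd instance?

2023-11-16

The 32nd occurrence is 31 intervals after the first: 31 × 6 = 186 days after 2023-05-14.
May has 31 days — 17 days to the end of May leaves 169.
June has 30 days (139 left).
July has 31 days (108 left).
August has 31 days (77 left).
September has 30 days (47 left).
October has 31 days (16 left).
16 days into November → 2023-11-16.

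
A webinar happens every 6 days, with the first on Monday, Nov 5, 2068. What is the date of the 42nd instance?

Jul 9, 2069

The 42nd occurrence is 41 intervals after the first: 41 × 6 = 246 days after Nov 5, 2068.
Nov has 30 days — 25 days to the end of Nov leaves 221.
Dec has 31 days (190 left).
Jan has 31 days (159 left).
Feb has 28 days (131 left).
Mar has 31 days (100 left).
Apr has 30 days (70 left).
May has 31 days (39 left).
Jun has 30 days (9 left).
9 days into Jul → Jul 9, 2069.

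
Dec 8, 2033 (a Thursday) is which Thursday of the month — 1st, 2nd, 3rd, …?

Day 8 falls in week ⌈8/7⌉ of the month.
Days 1–7 hold the 1st Thursday, 8–14 the 2nd, 15–21 the 3rd, 22–28 the 4th, 29–31 the 5th.
8 is in the range for the 2nd.

2nd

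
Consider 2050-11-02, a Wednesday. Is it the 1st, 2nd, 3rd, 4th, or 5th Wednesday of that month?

Day 2 falls in week ⌈2/7⌉ of the month.
Days 1–7 hold the 1st Wednesday, 8–14 the 2nd, 15–21 the 3rd, 22–28 the 4th, 29–31 the 5th.
2 is in the range for the 1st.

1st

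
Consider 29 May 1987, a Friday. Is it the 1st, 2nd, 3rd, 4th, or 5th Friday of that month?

Day 29 falls in week ⌈29/7⌉ of the month.
Days 1–7 hold the 1st Friday, 8–14 the 2nd, 15–21 the 3rd, 22–28 the 4th, 29–31 the 5th.
29 is in the range for the 5th.

5th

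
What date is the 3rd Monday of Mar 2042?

Mar 17, 2042

The first Monday of Mar 2042 is Mar 3.
The 3rd Monday is 2 weeks later: 3 + 14 = 17.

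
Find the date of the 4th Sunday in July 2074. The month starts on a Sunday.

July 2074 begins on a Sunday, so the first Sunday is July 1.
The 4th Sunday is 3 weeks later: 1 + 21 = 22.

2074-07-22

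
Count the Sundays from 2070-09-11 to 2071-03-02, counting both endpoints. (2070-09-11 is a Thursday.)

25

2070-09-11 is a Thursday; the first Sunday on or after it is 2070-09-14 (3 days later).
From 2070-09-14 to 2071-03-02: 16 + 31 + 30 + 31 + 31 + 28 + 2 = 169 days (rest of September, October, November, December, January, February, March).
169 ÷ 7 = 24 full weeks with remainder 1, so 24 more Sundays after the first → 25.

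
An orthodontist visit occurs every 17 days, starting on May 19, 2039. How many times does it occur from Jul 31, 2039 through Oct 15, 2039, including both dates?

4

Occurrences land 17·i days after May 19, 2039 for i = 0, 1, 2, …
Jul 31, 2039 is 73 days after the start; 73 ÷ 17 = 4 remainder 5; since the remainder is 5, round up to i = 5. First occurrence in the window: #6 on Aug 12, 2039 (5×17 = 85 days in).
Oct 15, 2039 is 149 days after the start; 149 ÷ 17 = 8 remainder 13. Last occurrence in the window: #9 on Oct 2, 2039.
Occurrences #6 through #9: 4 in total.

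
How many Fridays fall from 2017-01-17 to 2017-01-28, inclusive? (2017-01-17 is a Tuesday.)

2

2017-01-17 is a Tuesday; the first Friday on or after it is 2017-01-20 (3 days later).
From 2017-01-20 to 2017-01-28 is 28 − 20 = 8 days.
8 ÷ 7 = 1 full weeks with remainder 1, so 1 more Fridays after the first → 2.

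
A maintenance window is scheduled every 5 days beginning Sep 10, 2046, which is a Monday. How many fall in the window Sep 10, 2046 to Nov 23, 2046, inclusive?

Occurrences land 5·i days after Sep 10, 2046 for i = 0, 1, 2, …
The window opens on the start date, so the first occurrence inside is #1 on Sep 10, 2046.
Nov 23, 2046 is 74 days after the start; 74 ÷ 5 = 14 remainder 4. Last occurrence in the window: #15 on Nov 19, 2046.
Occurrences #1 through #15: 15 in total.

15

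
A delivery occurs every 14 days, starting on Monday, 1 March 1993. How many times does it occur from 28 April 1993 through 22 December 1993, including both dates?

Occurrences land 14·i days after 1 March 1993 for i = 0, 1, 2, …
28 April 1993 is 58 days after the start; 58 ÷ 14 = 4 remainder 2; since the remainder is 2, round up to i = 5. First occurrence in the window: #6 on 10 May 1993 (5×14 = 70 days in).
22 December 1993 is 296 days after the start; 296 ÷ 14 = 21 remainder 2. Last occurrence in the window: #22 on 20 December 1993.
Occurrences #6 through #22: 17 in total.

17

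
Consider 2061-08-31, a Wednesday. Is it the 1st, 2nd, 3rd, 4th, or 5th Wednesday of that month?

5th

Day 31 falls in week ⌈31/7⌉ of the month.
Days 1–7 hold the 1st Wednesday, 8–14 the 2nd, 15–21 the 3rd, 22–28 the 4th, 29–31 the 5th.
31 is in the range for the 5th.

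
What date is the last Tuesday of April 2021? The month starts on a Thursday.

27 April 2021

April 2021 begins on a Thursday, so the first Tuesday is April 6 (5 days later).
April 2021 has 30 days. Adding weeks: 6, 13, 20, 27 — the last one ≤ 30 is the 27th.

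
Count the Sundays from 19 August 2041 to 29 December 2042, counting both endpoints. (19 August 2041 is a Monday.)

19 August 2041 is a Monday; the first Sunday on or after it is 25 August 2041 (6 days later).
From 25 August 2041 to 29 December 2042: 128 + 363 = 491 days (rest of 2041, to 29 December 2042 in 2042).
491 ÷ 7 = 70 full weeks with remainder 1, so 70 more Sundays after the first → 71.

71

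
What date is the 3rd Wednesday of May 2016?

May 18, 2016

The first Wednesday of May 2016 is May 4.
The 3rd Wednesday is 2 weeks later: 4 + 14 = 18.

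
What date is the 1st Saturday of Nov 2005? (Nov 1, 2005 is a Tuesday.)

Nov 5, 2005

Nov 2005 begins on a Tuesday, so the first Saturday is Nov 5 (4 days later).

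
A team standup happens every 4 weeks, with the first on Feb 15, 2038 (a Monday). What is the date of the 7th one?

The 7th occurrence is 6 intervals after the first: 6 × 28 = 168 days after Feb 15, 2038.
Feb has 28 days — 13 days to the end of Feb leaves 155.
Mar has 31 days (124 left).
Apr has 30 days (94 left).
May has 31 days (63 left).
Jun has 30 days (33 left).
Jul has 31 days (2 left).
2 days into Aug → Aug 2, 2038.

Aug 2, 2038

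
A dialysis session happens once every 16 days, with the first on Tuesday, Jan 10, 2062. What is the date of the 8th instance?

The 8th occurrence is 7 intervals after the first: 7 × 16 = 112 days after Jan 10, 2062.
Jan has 31 days — 21 days to the end of Jan leaves 91.
Feb has 28 days (63 left).
Mar has 31 days (32 left).
Apr has 30 days (2 left).
2 days into May → May 2, 2062.

May 2, 2062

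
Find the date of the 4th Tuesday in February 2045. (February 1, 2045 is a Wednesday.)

2045-02-28

February 2045 begins on a Wednesday, so the first Tuesday is February 7 (6 days later).
The 4th Tuesday is 3 weeks later: 7 + 21 = 28.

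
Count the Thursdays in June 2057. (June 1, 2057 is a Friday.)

June 1, 2057 is a Friday; the first Thursday on or after it is June 7, 2057 (6 days later).
From June 7, 2057 to June 30, 2057 is 30 − 7 = 23 days.
23 ÷ 7 = 3 full weeks with remainder 2, so 3 more Thursdays after the first → 4.

4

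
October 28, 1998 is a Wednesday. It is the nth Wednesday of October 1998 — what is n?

4th

Day 28 falls in week ⌈28/7⌉ of the month.
Days 1–7 hold the 1st Wednesday, 8–14 the 2nd, 15–21 the 3rd, 22–28 the 4th, 29–31 the 5th.
28 is in the range for the 4th.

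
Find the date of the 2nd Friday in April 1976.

April 9, 1976

The first Friday of April 1976 is April 2.
The 2nd Friday is 1 weeks later: 2 + 7 = 9.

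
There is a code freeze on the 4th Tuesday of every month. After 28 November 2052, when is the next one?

November 2052 starts on a Friday; its first Tuesday is the 5th, so the 4th Tuesday is the 26th — 26 November 2052.
That is not after 28 November 2052, so look at December 2052.
December 2052 starts on a Sunday; its first Tuesday is the 3rd, so the 4th Tuesday is the 24th — 24 December 2052.

24 December 2052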